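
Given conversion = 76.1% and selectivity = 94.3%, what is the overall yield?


Overall yield = conversion (%) * selectivity (%) / 100
Conversion = 76.1%, Selectivity = 94.3%
Y = 76.1 * 94.3 / 100
= 71.7623 %

71.7623 %


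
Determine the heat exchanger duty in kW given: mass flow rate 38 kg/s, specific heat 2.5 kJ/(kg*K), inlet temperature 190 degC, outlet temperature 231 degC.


Q = m_dot * cp * delta_T
delta_T = 231 - 190 = 41 K
Q = 38 * 2.5 * 41
= 95 * 41
= 3895 kW

3895 kW


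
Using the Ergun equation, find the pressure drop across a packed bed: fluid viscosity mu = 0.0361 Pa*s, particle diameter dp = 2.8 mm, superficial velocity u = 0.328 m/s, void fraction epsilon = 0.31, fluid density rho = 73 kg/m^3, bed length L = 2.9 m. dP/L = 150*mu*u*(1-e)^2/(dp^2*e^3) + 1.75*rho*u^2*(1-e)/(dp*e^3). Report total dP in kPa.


dp = 2.8 mm = 0.0028 m
Viscous term = 150*0.0361*0.328*(1-0.31)^2 / (0.0028^2*0.31^3) = 3620510
Inertial term = 1.75*73*0.328^2*(1-0.31) / (0.0028*0.31^3) = 113688
dP/L = 3620510 + 113688 = 3734200 Pa/m
dP = 3734200 * 2.9 / 1000 = 10830 kPa

10830 kPa


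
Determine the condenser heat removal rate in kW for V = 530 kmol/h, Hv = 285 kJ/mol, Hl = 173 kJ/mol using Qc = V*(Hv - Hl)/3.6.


Qc = 530 * (285 - 173) / 3.6 = 530 * 112 / 3.6 = 16490

16490 kW


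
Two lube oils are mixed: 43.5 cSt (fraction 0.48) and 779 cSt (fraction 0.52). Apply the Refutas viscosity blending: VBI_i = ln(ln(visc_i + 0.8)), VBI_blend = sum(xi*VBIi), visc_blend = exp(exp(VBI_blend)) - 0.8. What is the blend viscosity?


Refutas method: VBN_i = 14.534*ln(ln(visc_i + 0.8)) + 10.975, blended linearly by mass fraction; since VBN is linear in VBI_i = ln(ln(visc_i + 0.8)) and the fractions sum to 1, blend VBI directly: visc = exp(exp(VBI_blend)) - 0.8
VBI_1 = ln(ln(43.5 + 0.8)) = 1.33263
VBI_2 = ln(ln(779 + 0.8)) = 1.89597
VBI_blend = 0.48 * 1.33263 + 0.52 * 1.89597 = 1.62557
visc_blend = exp(exp(1.62557)) - 0.8 = 160.2

160.2 cSt


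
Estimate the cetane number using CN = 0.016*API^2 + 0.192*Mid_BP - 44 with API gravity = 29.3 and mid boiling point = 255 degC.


CN = 0.016 * 29.3^2 + 0.192 * 255 - 44
CN = 13.73584 + 48.96 - 44 = 18.69584

18.69584


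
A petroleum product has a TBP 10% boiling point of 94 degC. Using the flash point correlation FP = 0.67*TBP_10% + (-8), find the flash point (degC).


FP = 0.67 * 94 + (-8) = 54.98

54.98 degC


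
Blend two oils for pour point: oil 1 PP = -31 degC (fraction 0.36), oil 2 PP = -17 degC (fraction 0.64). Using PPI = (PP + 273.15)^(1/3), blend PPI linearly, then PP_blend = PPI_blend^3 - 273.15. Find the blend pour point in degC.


PPI_1 = (-31 + 273.15)^(1/3) = 6.232967
PPI_2 = (-17 + 273.15)^(1/3) = 6.350844
PPI_blend = 0.36 * 6.232967 + 0.64 * 6.350844 = 6.308408
PP_blend = 6.308408^3 - 273.15 = 251.0495 - 273.15 = -22.1

-22.1 degC


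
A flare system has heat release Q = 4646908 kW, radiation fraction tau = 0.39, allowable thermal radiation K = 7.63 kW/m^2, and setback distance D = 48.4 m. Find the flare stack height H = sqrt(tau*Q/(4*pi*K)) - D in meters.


tau*Q/(4*pi*K) = 0.39 * 4646908 / (4 * pi * 7.63) = 18901.4
sqrt(18901.4) = 137.482
H = 137.482 - 48.4 = 89.08

89.08 m


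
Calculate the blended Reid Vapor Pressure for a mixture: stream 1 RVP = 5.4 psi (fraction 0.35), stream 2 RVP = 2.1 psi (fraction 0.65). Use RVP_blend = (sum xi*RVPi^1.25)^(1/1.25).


Chevron index: RVP_blend = (sum xi*RVPi^1.25)^(1/1.25)
RVP^1.25 terms: 0.35 * 5.4^1.25 + 0.65 * 2.1^1.25 = 4.5243
RVP_blend = 4.5243^(1/1.25) = 3.345

3.345 psi


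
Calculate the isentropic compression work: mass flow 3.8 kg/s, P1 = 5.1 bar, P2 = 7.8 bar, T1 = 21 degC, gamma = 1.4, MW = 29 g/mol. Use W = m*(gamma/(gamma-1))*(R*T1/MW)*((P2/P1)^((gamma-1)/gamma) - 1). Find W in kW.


Isentropic work: W = m*(gamma/(gamma-1))*(R*T1/MW)*((P2/P1)^((gamma-1)/gamma) - 1)
T1 = 21 + 273.15 = 294.15 K
Pressure ratio = 7.8 / 5.1 = 1.52941
Exponent = (1.4 - 1)/1.4 = 0.285714
(P2/P1)^exp - 1 = 1.52941^0.285714 - 1 = 0.129071
W = 3.8 * 1.4 / 0.4 * 8.314 * 294.15 / 29 * 0.129071 = 144.8

144.8 kW


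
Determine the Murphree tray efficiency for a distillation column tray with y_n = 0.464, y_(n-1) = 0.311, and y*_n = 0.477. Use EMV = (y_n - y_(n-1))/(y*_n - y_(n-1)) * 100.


Murphree vapor efficiency: EMV = (y_n - y_(n-1)) / (y*_n - y_(n-1)) * 100
EMV = (0.464 - 0.311) / (0.477 - 0.311) * 100 = 0.153 / 0.166 * 100 = 92.17

92.17 %


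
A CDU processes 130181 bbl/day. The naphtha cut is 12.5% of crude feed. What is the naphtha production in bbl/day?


Crude throughput = 130181 bbl/day
Fraction yield = 12.5%
yield = throughput * fraction / 100
yield = 130181 * 12.5 / 100 = 16272.625

16272.625 bbl/day


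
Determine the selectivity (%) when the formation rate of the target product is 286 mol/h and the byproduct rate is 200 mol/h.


Selectivity = desired / (desired + undesired) * 100
Total products = 286 + 200 = 486 mol/h
S = 286 / 486 * 100
= 0.5885 * 100
= 58.85 %

58.85 %


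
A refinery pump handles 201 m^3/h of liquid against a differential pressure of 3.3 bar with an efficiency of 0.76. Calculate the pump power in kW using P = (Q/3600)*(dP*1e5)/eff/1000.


Q = 201 / 3600 = 0.0558333 m^3/s
P = 0.0558333 * (3.3 * 1e5) / 0.76 / 1000 = 24.24

24.24 kW


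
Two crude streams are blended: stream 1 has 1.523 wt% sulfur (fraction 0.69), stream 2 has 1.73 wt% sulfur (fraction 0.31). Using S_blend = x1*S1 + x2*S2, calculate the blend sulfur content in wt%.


Linear sulfur blending: S_blend = x1*S1 + x2*S2
Contribution 1: 0.69 * 1.523 = 1.05087 wt%
Contribution 2: 0.31 * 1.73 = 0.5363 wt%
S_blend = 1.05087 + 0.5363 = 1.58717

1.58717 wt%


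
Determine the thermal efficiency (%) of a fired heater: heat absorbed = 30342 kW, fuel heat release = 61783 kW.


Furnace efficiency = Q_absorbed / Q_fuel * 100
= 30342 / 61783 * 100 = 49.11

49.11 %


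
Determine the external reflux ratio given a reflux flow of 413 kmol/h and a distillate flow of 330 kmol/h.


Reflux ratio definition: R = L / D (liquid returned / distillate withdrawn)
L = 413 kmol/h, D = 330 kmol/h
R = 413 / 330 = 1.252

1.252


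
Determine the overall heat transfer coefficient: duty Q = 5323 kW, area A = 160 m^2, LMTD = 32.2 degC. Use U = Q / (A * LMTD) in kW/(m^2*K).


From Q = U*A*LMTD, U = Q / (A * LMTD)
U = 5323 / (160 * 32.2) = 5323 / 5152 = 1.033

1.033 kW/(m^2*K)


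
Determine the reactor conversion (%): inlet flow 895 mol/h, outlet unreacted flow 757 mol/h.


X = (F_in - F_out) / F_in * 100
Moles reacted = 895 - 757 = 138
X = 138 / 895 * 100
= 0.1542 * 100
= 15.42 %

15.42 %


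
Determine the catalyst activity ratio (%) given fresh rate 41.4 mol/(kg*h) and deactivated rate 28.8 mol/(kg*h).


Activity (%) = (rate_used / rate_fresh) * 100
rate_used = 28.8, rate_fresh = 41.4
= (28.8 / 41.4) * 100
= 0.6957 * 100 = 69.57

69.57 %


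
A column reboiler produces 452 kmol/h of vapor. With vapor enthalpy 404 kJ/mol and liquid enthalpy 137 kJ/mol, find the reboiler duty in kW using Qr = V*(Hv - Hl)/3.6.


Qr = 452 * (404 - 137) / 3.6 = 452 * 267 / 3.6 = 33520

33520 kW


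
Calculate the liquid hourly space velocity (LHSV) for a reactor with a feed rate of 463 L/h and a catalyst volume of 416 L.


LHSV = volumetric feed rate / catalyst volume
= 463 L/h / 416 L
= 1.113 h^-1

1.113 h^-1


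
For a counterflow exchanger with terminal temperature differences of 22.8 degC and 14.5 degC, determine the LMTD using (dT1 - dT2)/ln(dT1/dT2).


LMTD = (dT1 - dT2) / ln(dT1/dT2)
= (22.8 - 14.5) / ln(22.8 / 14.5) = 8.3 / 0.452612 = 18.34

18.34 degC


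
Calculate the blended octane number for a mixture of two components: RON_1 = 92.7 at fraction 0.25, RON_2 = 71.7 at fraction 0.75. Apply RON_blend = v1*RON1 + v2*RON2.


Linear blending: RON_blend = sum(vi * RONi)
Contribution 1: 0.25 * 92.7 = 23.175
Contribution 2: 0.75 * 71.7 = 53.775
RON_blend = 23.175 + 53.775 = 76.95

76.95


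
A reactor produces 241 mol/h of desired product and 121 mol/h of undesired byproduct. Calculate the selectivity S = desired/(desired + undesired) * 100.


Selectivity = desired / (desired + undesired) * 100
Total products = 241 + 121 = 362 mol/h
S = 241 / 362 * 100
= 0.6657 * 100
= 66.57 %

66.57 %


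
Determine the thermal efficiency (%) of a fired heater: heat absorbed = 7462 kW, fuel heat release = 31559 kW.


Furnace efficiency = Q_absorbed / Q_fuel * 100
= 7462 / 31559 * 100 = 23.64

23.64 %


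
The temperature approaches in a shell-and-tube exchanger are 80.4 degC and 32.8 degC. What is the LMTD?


LMTD = (dT1 - dT2) / ln(dT1/dT2)
= (80.4 - 32.8) / ln(80.4 / 32.8) = 47.6 / 0.896586 = 53.09

53.09 degC


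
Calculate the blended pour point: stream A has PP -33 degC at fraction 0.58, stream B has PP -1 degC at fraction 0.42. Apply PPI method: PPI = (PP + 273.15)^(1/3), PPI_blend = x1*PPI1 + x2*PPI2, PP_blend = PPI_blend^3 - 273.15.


PPI_1 = (-33 + 273.15)^(1/3) = 6.215759
PPI_2 = (-1 + 273.15)^(1/3) = 6.480414
PPI_blend = 0.58 * 6.215759 + 0.42 * 6.480414 = 6.326914
PP_blend = 6.326914^3 - 273.15 = 253.2654 - 273.15 = -19.88

-19.88 degC


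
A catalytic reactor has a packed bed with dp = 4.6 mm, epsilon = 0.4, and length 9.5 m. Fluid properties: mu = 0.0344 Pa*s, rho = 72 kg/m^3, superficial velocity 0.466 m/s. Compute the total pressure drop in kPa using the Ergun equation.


dp = 4.6 mm = 0.0046 m
Viscous term = 150*0.0344*0.466*(1-0.4)^2 / (0.0046^2*0.4^3) = 639208
Inertial term = 1.75*72*0.466^2*(1-0.4) / (0.0046*0.4^3) = 55764.2
dP/L = 639208 + 55764.2 = 694972 Pa/m
dP = 694972 * 9.5 / 1000 = 6602 kPa

6602 kPa


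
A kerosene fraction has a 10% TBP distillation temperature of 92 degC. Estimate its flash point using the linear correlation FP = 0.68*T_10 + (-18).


FP = 0.68 * 92 + (-18) = 44.56

44.56 degC


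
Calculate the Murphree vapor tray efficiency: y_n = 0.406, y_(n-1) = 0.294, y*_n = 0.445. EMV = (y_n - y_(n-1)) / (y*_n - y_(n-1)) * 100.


Murphree vapor efficiency: EMV = (y_n - y_(n-1)) / (y*_n - y_(n-1)) * 100
EMV = (0.406 - 0.294) / (0.445 - 0.294) * 100 = 0.112 / 0.151 * 100 = 74.17

74.17 %


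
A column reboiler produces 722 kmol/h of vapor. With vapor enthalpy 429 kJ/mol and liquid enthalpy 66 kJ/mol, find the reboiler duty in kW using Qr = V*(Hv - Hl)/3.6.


Qr = 722 * (429 - 66) / 3.6 = 722 * 363 / 3.6 = 72800

72800 kW


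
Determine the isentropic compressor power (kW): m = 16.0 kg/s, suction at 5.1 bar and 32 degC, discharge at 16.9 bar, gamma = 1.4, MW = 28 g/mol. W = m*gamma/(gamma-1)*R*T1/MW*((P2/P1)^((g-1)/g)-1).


Isentropic work: W = m*(gamma/(gamma-1))*(R*T1/MW)*((P2/P1)^((gamma-1)/gamma) - 1)
T1 = 32 + 273.15 = 305.15 K
Pressure ratio = 16.9 / 5.1 = 3.31373
Exponent = (1.4 - 1)/1.4 = 0.285714
(P2/P1)^exp - 1 = 3.31373^0.285714 - 1 = 0.408192
W = 16.0 * 1.4 / 0.4 * 8.314 * 305.15 / 28 * 0.408192 = 2071

2071 kW


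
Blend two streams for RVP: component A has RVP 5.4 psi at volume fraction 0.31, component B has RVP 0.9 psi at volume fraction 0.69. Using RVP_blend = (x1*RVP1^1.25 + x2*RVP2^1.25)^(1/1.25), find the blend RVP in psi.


Chevron index: RVP_blend = (sum xi*RVPi^1.25)^(1/1.25)
RVP^1.25 terms: 0.31 * 5.4^1.25 + 0.69 * 0.9^1.25 = 3.1567
RVP_blend = 3.1567^(1/1.25) = 2.508

2.508 psi


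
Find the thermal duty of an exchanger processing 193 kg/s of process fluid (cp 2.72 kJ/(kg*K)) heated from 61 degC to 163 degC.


Q = m_dot * cp * delta_T
delta_T = 163 - 61 = 102 K
Q = 193 * 2.72 * 102
= 524.96 * 102
= 53545.92 kW

53545.92 kW


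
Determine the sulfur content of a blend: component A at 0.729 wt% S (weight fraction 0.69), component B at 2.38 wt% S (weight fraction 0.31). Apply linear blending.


Linear sulfur blending: S_blend = x1*S1 + x2*S2
Contribution 1: 0.69 * 0.729 = 0.50301 wt%
Contribution 2: 0.31 * 2.38 = 0.7378 wt%
S_blend = 0.50301 + 0.7378 = 1.24081

1.24081 wt%


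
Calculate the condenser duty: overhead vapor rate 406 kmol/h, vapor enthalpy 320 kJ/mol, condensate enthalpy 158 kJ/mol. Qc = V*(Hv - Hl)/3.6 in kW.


Qc = 406 * (320 - 158) / 3.6 = 406 * 162 / 3.6 = 18270

18270 kW


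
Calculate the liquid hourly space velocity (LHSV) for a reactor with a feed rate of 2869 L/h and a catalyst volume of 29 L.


LHSV = volumetric feed rate / catalyst volume
= 2869 L/h / 29 L
= 98.93 h^-1

98.93 h^-1


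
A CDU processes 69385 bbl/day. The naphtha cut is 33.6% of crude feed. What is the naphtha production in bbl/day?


Crude throughput = 69385 bbl/day
Fraction yield = 33.6%
yield = throughput * fraction / 100
yield = 69385 * 33.6 / 100 = 23313.36

23313.36 bbl/day


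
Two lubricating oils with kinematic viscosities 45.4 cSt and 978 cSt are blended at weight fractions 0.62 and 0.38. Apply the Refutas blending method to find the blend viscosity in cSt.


Refutas method: VBN_i = 14.534*ln(ln(visc_i + 0.8)) + 10.975, blended linearly by mass fraction; since VBN is linear in VBI_i = ln(ln(visc_i + 0.8)) and the fractions sum to 1, blend VBI directly: visc = exp(exp(VBI_blend)) - 0.8
VBI_1 = ln(ln(45.4 + 0.8)) = 1.34364
VBI_2 = ln(ln(978 + 0.8)) = 1.92954
VBI_blend = 0.62 * 1.34364 + 0.38 * 1.92954 = 1.56628
visc_blend = exp(exp(1.56628)) - 0.8 = 119.4

119.4 cSt


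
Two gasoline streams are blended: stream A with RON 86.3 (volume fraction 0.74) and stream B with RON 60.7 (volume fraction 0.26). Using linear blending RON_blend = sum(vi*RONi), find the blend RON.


Linear blending: RON_blend = sum(vi * RONi)
Contribution 1: 0.74 * 86.3 = 63.862
Contribution 2: 0.26 * 60.7 = 15.782
RON_blend = 63.862 + 15.782 = 79.644

79.644


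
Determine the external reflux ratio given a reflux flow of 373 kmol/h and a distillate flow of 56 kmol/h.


Reflux ratio definition: R = L / D (liquid returned / distillate withdrawn)
L = 373 kmol/h, D = 56 kmol/h
R = 373 / 56 = 6.661

6.661


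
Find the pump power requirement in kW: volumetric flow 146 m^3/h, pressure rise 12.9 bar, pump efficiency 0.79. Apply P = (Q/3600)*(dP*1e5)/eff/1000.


Q = 146 / 3600 = 0.0405556 m^3/s
P = 0.0405556 * (12.9 * 1e5) / 0.79 / 1000 = 66.22

66.22 kW


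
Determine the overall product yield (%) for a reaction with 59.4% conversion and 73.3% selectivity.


Overall yield = conversion (%) * selectivity (%) / 100
Conversion = 59.4%, Selectivity = 73.3%
Y = 59.4 * 73.3 / 100
= 43.5402 %

43.5402 %


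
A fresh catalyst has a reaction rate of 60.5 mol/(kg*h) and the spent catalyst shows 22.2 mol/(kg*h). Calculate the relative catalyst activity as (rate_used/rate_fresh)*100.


Activity (%) = (rate_used / rate_fresh) * 100
rate_used = 22.2, rate_fresh = 60.5
= (22.2 / 60.5) * 100
= 0.3669 * 100 = 36.69

36.69 %


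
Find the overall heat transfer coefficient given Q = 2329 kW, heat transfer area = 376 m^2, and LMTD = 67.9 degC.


From Q = U*A*LMTD, U = Q / (A * LMTD)
U = 2329 / (376 * 67.9) = 2329 / 25530.4 = 0.09122

0.09122 kW/(m^2*K)


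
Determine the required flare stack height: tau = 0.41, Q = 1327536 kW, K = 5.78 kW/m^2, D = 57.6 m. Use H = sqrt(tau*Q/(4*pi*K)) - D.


tau*Q/(4*pi*K) = 0.41 * 1327536 / (4 * pi * 5.78) = 7493.63
sqrt(7493.63) = 86.5658
H = 86.5658 - 57.6 = 28.97

28.97 m


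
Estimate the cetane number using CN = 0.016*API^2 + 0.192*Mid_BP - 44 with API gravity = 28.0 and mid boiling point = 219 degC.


CN = 0.016 * 28.0^2 + 0.192 * 219 - 44
CN = 12.544 + 42.048 - 44 = 10.592

10.592


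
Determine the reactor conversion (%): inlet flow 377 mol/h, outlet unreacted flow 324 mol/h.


X = (F_in - F_out) / F_in * 100
Moles reacted = 377 - 324 = 53
X = 53 / 377 * 100
= 0.1406 * 100
= 14.06 %

14.06 %


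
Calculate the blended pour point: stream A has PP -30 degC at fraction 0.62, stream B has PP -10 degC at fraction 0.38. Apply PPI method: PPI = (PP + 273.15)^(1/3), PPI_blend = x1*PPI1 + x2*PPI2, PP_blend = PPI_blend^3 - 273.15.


PPI_1 = (-30 + 273.15)^(1/3) = 6.241535
PPI_2 = (-10 + 273.15)^(1/3) = 6.408176
PPI_blend = 0.62 * 6.241535 + 0.38 * 6.408176 = 6.304859
PP_blend = 6.304859^3 - 273.15 = 250.626 - 273.15 = -22.52

-22.52 degC


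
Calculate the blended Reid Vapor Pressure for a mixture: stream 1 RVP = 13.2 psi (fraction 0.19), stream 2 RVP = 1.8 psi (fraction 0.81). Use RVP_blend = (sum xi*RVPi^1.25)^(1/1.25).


Chevron index: RVP_blend = (sum xi*RVPi^1.25)^(1/1.25)
RVP^1.25 terms: 0.19 * 13.2^1.25 + 0.81 * 1.8^1.25 = 6.46926
RVP_blend = 6.46926^(1/1.25) = 4.453

4.453 psi


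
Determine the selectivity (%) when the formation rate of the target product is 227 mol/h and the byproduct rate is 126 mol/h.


Selectivity = desired / (desired + undesired) * 100
Total products = 227 + 126 = 353 mol/h
S = 227 / 353 * 100
= 0.6431 * 100
= 64.31 %

64.31 %


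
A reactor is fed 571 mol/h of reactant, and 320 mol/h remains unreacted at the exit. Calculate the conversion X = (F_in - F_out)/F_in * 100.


X = (F_in - F_out) / F_in * 100
Moles reacted = 571 - 320 = 251
X = 251 / 571 * 100
= 0.4396 * 100
= 43.96 %

43.96 %


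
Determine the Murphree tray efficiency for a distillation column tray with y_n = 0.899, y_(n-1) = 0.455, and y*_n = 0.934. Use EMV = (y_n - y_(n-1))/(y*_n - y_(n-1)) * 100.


Murphree vapor efficiency: EMV = (y_n - y_(n-1)) / (y*_n - y_(n-1)) * 100
EMV = (0.899 - 0.455) / (0.934 - 0.455) * 100 = 0.444 / 0.479 * 100 = 92.69

92.69 %


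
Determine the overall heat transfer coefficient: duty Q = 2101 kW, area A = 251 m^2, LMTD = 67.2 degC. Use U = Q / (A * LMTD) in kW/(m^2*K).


From Q = U*A*LMTD, U = Q / (A * LMTD)
U = 2101 / (251 * 67.2) = 2101 / 16867.2 = 0.1246

0.1246 kW/(m^2*K)


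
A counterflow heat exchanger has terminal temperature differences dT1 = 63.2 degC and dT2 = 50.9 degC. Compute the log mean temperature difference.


LMTD = (dT1 - dT2) / ln(dT1/dT2)
= (63.2 - 50.9) / ln(63.2 / 50.9) = 12.3 / 0.216441 = 56.83

56.83 degC


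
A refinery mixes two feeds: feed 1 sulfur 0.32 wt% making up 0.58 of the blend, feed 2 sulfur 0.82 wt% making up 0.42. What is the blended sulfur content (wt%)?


Linear sulfur blending: S_blend = x1*S1 + x2*S2
Contribution 1: 0.58 * 0.32 = 0.1856 wt%
Contribution 2: 0.42 * 0.82 = 0.3444 wt%
S_blend = 0.1856 + 0.3444 = 0.53

0.53 wt%


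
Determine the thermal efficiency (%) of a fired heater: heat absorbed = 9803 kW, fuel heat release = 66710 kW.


Furnace efficiency = Q_absorbed / Q_fuel * 100
= 9803 / 66710 * 100 = 14.69

14.69 %


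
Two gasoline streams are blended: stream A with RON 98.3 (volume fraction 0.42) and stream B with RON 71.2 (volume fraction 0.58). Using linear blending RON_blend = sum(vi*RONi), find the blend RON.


Linear blending: RON_blend = sum(vi * RONi)
Contribution 1: 0.42 * 98.3 = 41.286
Contribution 2: 0.58 * 71.2 = 41.296
RON_blend = 41.286 + 41.296 = 82.582

82.582


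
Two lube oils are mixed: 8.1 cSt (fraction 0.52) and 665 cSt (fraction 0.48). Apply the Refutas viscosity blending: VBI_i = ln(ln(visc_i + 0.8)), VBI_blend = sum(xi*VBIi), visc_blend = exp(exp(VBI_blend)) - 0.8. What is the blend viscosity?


Refutas method: VBN_i = 14.534*ln(ln(visc_i + 0.8)) + 10.975, blended linearly by mass fraction; since VBN is linear in VBI_i = ln(ln(visc_i + 0.8)) and the fractions sum to 1, blend VBI directly: visc = exp(exp(VBI_blend)) - 0.8
VBI_1 = ln(ln(8.1 + 0.8)) = 0.782097
VBI_2 = ln(ln(665 + 0.8)) = 1.87195
VBI_blend = 0.52 * 0.782097 + 0.48 * 1.87195 = 1.30523
visc_blend = exp(exp(1.30523)) - 0.8 = 39.19

39.19 cSt


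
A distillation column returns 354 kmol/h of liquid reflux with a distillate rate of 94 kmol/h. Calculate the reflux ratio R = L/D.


Reflux ratio definition: R = L / D (liquid returned / distillate withdrawn)
L = 354 kmol/h, D = 94 kmol/h
R = 354 / 94 = 3.766

3.766


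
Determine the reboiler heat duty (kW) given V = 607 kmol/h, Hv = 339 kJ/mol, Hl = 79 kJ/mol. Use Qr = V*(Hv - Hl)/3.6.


Qr = 607 * (339 - 79) / 3.6 = 607 * 260 / 3.6 = 43840

43840 kW


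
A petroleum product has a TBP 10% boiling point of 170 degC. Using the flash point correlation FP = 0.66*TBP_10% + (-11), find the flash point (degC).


FP = 0.66 * 170 + (-11) = 101.2

101.2 degC


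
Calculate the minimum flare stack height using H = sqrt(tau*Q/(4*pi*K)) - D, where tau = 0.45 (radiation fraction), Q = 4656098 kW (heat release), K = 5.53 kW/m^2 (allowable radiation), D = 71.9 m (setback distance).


tau*Q/(4*pi*K) = 0.45 * 4656098 / (4 * pi * 5.53) = 30150.9
sqrt(30150.9) = 173.64
H = 173.64 - 71.9 = 101.7

101.7 m


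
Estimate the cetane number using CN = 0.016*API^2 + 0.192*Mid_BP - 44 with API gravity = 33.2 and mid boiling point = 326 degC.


CN = 0.016 * 33.2^2 + 0.192 * 326 - 44
CN = 17.63584 + 62.592 - 44 = 36.22784

36.22784


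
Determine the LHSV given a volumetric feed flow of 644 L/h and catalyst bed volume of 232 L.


LHSV = volumetric feed rate / catalyst volume
= 644 L/h / 232 L
= 2.776 h^-1

2.776 h^-1


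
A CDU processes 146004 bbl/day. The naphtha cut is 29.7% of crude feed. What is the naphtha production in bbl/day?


Crude throughput = 146004 bbl/day
Fraction yield = 29.7%
yield = throughput * fraction / 100
yield = 146004 * 29.7 / 100 = 43363.188

43363.188 bbl/day


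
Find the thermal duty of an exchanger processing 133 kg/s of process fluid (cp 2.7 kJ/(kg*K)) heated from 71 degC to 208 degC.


Q = m_dot * cp * delta_T
delta_T = 208 - 71 = 137 K
Q = 133 * 2.7 * 137
= 359.1 * 137
= 49196.7 kW

49196.7 kW


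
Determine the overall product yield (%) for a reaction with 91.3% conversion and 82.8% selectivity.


Overall yield = conversion (%) * selectivity (%) / 100
Conversion = 91.3%, Selectivity = 82.8%
Y = 91.3 * 82.8 / 100
= 75.5964 %

75.5964 %


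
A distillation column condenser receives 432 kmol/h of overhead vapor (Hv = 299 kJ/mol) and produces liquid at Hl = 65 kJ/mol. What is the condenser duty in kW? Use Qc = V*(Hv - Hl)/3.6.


Qc = 432 * (299 - 65) / 3.6 = 432 * 234 / 3.6 = 28080

28080 kW


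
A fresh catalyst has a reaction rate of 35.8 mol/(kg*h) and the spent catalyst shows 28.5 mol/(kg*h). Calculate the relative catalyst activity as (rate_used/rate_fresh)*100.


Activity (%) = (rate_used / rate_fresh) * 100
rate_used = 28.5, rate_fresh = 35.8
= (28.5 / 35.8) * 100
= 0.7961 * 100 = 79.61

79.61 %


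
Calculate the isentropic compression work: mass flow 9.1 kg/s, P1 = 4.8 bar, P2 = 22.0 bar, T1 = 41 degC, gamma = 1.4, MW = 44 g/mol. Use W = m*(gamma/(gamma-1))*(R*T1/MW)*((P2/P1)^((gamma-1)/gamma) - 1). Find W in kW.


Isentropic work: W = m*(gamma/(gamma-1))*(R*T1/MW)*((P2/P1)^((gamma-1)/gamma) - 1)
T1 = 41 + 273.15 = 314.15 K
Pressure ratio = 22.0 / 4.8 = 4.58333
Exponent = (1.4 - 1)/1.4 = 0.285714
(P2/P1)^exp - 1 = 4.58333^0.285714 - 1 = 0.54493
W = 9.1 * 1.4 / 0.4 * 8.314 * 314.15 / 44 * 0.54493 = 1030

1030 kW


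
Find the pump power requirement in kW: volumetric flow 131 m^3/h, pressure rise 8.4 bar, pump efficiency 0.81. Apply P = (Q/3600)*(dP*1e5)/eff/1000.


Q = 131 / 3600 = 0.0363889 m^3/s
P = 0.0363889 * (8.4 * 1e5) / 0.81 / 1000 = 37.74

37.74 kW


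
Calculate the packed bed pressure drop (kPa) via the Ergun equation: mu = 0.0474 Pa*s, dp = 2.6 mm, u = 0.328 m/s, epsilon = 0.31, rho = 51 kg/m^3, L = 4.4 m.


dp = 2.6 mm = 0.0026 m
Viscous term = 150*0.0474*0.328*(1-0.31)^2 / (0.0026^2*0.31^3) = 5513280
Inertial term = 1.75*51*0.328^2*(1-0.31) / (0.0026*0.31^3) = 85535.5
dP/L = 5513280 + 85535.5 = 5598820 Pa/m
dP = 5598820 * 4.4 / 1000 = 24630 kPa

24630 kPa


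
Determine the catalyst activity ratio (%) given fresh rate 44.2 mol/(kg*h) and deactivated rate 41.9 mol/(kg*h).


Activity (%) = (rate_used / rate_fresh) * 100
rate_used = 41.9, rate_fresh = 44.2
= (41.9 / 44.2) * 100
= 0.9480 * 100 = 94.80

94.80 %


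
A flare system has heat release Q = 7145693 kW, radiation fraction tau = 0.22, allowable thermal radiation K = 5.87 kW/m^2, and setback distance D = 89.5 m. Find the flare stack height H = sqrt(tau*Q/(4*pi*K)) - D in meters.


tau*Q/(4*pi*K) = 0.22 * 7145693 / (4 * pi * 5.87) = 21311.7
sqrt(21311.7) = 145.985
H = 145.985 - 89.5 = 56.49

56.49 m


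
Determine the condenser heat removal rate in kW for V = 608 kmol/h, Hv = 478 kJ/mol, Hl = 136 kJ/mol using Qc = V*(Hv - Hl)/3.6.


Qc = 608 * (478 - 136) / 3.6 = 608 * 342 / 3.6 = 57760

57760 kW


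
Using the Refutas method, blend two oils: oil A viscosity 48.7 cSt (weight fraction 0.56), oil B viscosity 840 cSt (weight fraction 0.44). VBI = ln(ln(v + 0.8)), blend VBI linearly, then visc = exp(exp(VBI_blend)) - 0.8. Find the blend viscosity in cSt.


Refutas method: VBN_i = 14.534*ln(ln(visc_i + 0.8)) + 10.975, blended linearly by mass fraction; since VBN is linear in VBI_i = ln(ln(visc_i + 0.8)) and the fractions sum to 1, blend VBI directly: visc = exp(exp(VBI_blend)) - 0.8
VBI_1 = ln(ln(48.7 + 0.8)) = 1.36148
VBI_2 = ln(ln(840 + 0.8)) = 1.90722
VBI_blend = 0.56 * 1.36148 + 0.44 * 1.90722 = 1.60161
visc_blend = exp(exp(1.60161)) - 0.8 = 141.9

141.9 cSt


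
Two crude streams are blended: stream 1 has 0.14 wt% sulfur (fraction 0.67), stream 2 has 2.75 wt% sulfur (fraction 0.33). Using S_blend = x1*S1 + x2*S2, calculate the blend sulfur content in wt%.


Linear sulfur blending: S_blend = x1*S1 + x2*S2
Contribution 1: 0.67 * 0.14 = 0.0938 wt%
Contribution 2: 0.33 * 2.75 = 0.9075 wt%
S_blend = 0.0938 + 0.9075 = 1.0013

1.0013 wt%


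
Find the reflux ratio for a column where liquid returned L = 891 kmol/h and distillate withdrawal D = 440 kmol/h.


Reflux ratio definition: R = L / D (liquid returned / distillate withdrawn)
L = 891 kmol/h, D = 440 kmol/h
R = 891 / 440 = 2.025

2.025


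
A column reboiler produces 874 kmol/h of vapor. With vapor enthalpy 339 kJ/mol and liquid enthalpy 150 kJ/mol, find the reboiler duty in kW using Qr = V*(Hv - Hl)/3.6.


Qr = 874 * (339 - 150) / 3.6 = 874 * 189 / 3.6 = 45880

45880 kW


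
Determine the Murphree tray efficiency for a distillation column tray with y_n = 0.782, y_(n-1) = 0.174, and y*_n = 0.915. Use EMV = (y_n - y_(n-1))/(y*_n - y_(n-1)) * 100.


Murphree vapor efficiency: EMV = (y_n - y_(n-1)) / (y*_n - y_(n-1)) * 100
EMV = (0.782 - 0.174) / (0.915 - 0.174) * 100 = 0.608 / 0.741 * 100 = 82.05

82.05 %


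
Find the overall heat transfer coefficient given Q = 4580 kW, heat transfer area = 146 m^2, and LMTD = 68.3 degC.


From Q = U*A*LMTD, U = Q / (A * LMTD)
U = 4580 / (146 * 68.3) = 4580 / 9971.8 = 0.4593

0.4593 kW/(m^2*K)


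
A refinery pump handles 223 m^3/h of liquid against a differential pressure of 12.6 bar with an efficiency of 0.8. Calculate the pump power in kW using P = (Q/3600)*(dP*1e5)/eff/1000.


Q = 223 / 3600 = 0.0619444 m^3/s
P = 0.0619444 * (12.6 * 1e5) / 0.8 / 1000 = 97.56

97.56 kW


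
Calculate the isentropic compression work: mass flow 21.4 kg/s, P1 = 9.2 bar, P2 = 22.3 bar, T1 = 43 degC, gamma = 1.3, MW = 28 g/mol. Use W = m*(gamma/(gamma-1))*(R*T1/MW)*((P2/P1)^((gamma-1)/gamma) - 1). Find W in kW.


Isentropic work: W = m*(gamma/(gamma-1))*(R*T1/MW)*((P2/P1)^((gamma-1)/gamma) - 1)
T1 = 43 + 273.15 = 316.15 K
Pressure ratio = 22.3 / 9.2 = 2.42391
Exponent = (1.3 - 1)/1.3 = 0.230769
(P2/P1)^exp - 1 = 2.42391^0.230769 - 1 = 0.226689
W = 21.4 * 1.3 / 0.3 * 8.314 * 316.15 / 28 * 0.226689 = 1973

1973 kW


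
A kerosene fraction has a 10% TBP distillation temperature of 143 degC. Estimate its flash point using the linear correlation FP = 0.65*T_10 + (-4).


FP = 0.65 * 143 + (-4) = 88.95

88.95 degC


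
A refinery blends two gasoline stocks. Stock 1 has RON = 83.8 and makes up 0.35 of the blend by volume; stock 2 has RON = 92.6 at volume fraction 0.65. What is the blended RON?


Linear blending: RON_blend = sum(vi * RONi)
Contribution 1: 0.35 * 83.8 = 29.33
Contribution 2: 0.65 * 92.6 = 60.19
RON_blend = 29.33 + 60.19 = 89.52

89.52


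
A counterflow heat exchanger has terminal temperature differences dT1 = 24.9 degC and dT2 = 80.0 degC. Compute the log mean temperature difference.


LMTD = (dT1 - dT2) / ln(dT1/dT2)
= (24.9 - 80.0) / ln(24.9 / 80.0) = -55.1 / -1.16716 = 47.21

47.21 degC


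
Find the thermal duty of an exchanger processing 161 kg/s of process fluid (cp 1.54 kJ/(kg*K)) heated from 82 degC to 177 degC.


Q = m_dot * cp * delta_T
delta_T = 177 - 82 = 95 K
Q = 161 * 1.54 * 95
= 247.94 * 95
= 23554.3 kW

23554.3 kW


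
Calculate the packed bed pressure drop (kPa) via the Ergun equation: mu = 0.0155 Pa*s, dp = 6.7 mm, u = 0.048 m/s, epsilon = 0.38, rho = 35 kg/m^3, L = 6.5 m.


dp = 6.7 mm = 0.0067 m
Viscous term = 150*0.0155*0.048*(1-0.38)^2 / (0.0067^2*0.38^3) = 17416
Inertial term = 1.75*35*0.048^2*(1-0.38) / (0.0067*0.38^3) = 237.988
dP/L = 17416 + 237.988 = 17654 Pa/m
dP = 17654 * 6.5 / 1000 = 114.8 kPa

114.8 kPa


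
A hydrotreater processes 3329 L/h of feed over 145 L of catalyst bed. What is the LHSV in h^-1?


LHSV = volumetric feed rate / catalyst volume
= 3329 L/h / 145 L
= 22.96 h^-1

22.96 h^-1


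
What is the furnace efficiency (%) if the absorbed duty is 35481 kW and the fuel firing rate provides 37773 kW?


Furnace efficiency = Q_absorbed / Q_fuel * 100
= 35481 / 37773 * 100 = 93.93

93.93 %


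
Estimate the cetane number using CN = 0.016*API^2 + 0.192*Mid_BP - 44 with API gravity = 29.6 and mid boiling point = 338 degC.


CN = 0.016 * 29.6^2 + 0.192 * 338 - 44
CN = 14.01856 + 64.896 - 44 = 34.91456

34.91456


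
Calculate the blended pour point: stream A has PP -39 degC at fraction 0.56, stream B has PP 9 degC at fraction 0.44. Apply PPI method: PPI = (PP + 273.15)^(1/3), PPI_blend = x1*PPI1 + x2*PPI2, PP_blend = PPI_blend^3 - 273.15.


PPI_1 = (-39 + 273.15)^(1/3) = 6.163557
PPI_2 = (9 + 273.15)^(1/3) = 6.558835
PPI_blend = 0.56 * 6.163557 + 0.44 * 6.558835 = 6.337479
PP_blend = 6.337479^3 - 273.15 = 254.5362 - 273.15 = -18.61

-18.61 degC


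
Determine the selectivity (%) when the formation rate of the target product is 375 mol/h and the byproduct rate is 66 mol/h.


Selectivity = desired / (desired + undesired) * 100
Total products = 375 + 66 = 441 mol/h
S = 375 / 441 * 100
= 0.8503 * 100
= 85.03 %

85.03 %


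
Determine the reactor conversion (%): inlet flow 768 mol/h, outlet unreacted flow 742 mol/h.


X = (F_in - F_out) / F_in * 100
Moles reacted = 768 - 742 = 26
X = 26 / 768 * 100
= 0.03385 * 100
= 3.385 %

3.385 %


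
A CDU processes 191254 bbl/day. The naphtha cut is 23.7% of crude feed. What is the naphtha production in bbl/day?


Crude throughput = 191254 bbl/day
Fraction yield = 23.7%
yield = throughput * fraction / 100
yield = 191254 * 23.7 / 100 = 45327.198

45327.198 bbl/day


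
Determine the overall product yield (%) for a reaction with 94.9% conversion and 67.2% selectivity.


Overall yield = conversion (%) * selectivity (%) / 100
Conversion = 94.9%, Selectivity = 67.2%
Y = 94.9 * 67.2 / 100
= 63.7728 %

63.7728 %


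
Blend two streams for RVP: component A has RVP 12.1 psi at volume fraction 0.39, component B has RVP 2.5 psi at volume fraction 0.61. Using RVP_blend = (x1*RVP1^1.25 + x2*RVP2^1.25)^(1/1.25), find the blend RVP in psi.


Chevron index: RVP_blend = (sum xi*RVPi^1.25)^(1/1.25)
RVP^1.25 terms: 0.39 * 12.1^1.25 + 0.61 * 2.5^1.25 = 10.7189
RVP_blend = 10.7189^(1/1.25) = 6.670

6.670 psi


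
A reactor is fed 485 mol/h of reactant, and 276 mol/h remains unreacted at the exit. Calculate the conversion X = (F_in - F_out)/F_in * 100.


X = (F_in - F_out) / F_in * 100
Moles reacted = 485 - 276 = 209
X = 209 / 485 * 100
= 0.4309 * 100
= 43.09 %

43.09 %


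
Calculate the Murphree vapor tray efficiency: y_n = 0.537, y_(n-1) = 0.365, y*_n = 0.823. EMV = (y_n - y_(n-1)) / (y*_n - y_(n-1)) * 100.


Murphree vapor efficiency: EMV = (y_n - y_(n-1)) / (y*_n - y_(n-1)) * 100
EMV = (0.537 - 0.365) / (0.823 - 0.365) * 100 = 0.172 / 0.458 * 100 = 37.55

37.55 %


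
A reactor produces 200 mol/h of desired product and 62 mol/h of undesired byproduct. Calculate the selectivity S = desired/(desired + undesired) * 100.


Selectivity = desired / (desired + undesired) * 100
Total products = 200 + 62 = 262 mol/h
S = 200 / 262 * 100
= 0.7634 * 100
= 76.34 %

76.34 %


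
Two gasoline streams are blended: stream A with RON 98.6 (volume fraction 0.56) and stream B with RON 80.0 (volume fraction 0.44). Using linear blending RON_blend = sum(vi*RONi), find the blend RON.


Linear blending: RON_blend = sum(vi * RONi)
Contribution 1: 0.56 * 98.6 = 55.216
Contribution 2: 0.44 * 80.0 = 35.2
RON_blend = 55.216 + 35.2 = 90.416

90.416


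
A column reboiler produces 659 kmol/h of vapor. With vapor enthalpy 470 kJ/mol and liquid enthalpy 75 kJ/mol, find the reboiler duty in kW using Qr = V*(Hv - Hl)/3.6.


Qr = 659 * (470 - 75) / 3.6 = 659 * 395 / 3.6 = 72310

72310 kW


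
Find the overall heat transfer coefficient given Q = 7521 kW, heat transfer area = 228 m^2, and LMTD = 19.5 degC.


From Q = U*A*LMTD, U = Q / (A * LMTD)
U = 7521 / (228 * 19.5) = 7521 / 4446 = 1.692

1.692 kW/(m^2*K)


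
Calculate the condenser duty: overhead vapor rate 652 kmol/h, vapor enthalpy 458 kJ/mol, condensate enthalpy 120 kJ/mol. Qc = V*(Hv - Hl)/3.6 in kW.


Qc = 652 * (458 - 120) / 3.6 = 652 * 338 / 3.6 = 61220

61220 kW


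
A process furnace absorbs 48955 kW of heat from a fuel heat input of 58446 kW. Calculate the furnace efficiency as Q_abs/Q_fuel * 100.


Furnace efficiency = Q_absorbed / Q_fuel * 100
= 48955 / 58446 * 100 = 83.76

83.76 %


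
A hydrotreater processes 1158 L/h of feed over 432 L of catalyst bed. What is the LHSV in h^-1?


LHSV = volumetric feed rate / catalyst volume
= 1158 L/h / 432 L
= 2.681 h^-1

2.681 h^-1


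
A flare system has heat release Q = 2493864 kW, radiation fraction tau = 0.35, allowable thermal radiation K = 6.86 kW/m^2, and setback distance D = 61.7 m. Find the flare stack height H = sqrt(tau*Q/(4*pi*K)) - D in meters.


tau*Q/(4*pi*K) = 0.35 * 2493864 / (4 * pi * 6.86) = 10125.3
sqrt(10125.3) = 100.625
H = 100.625 - 61.7 = 38.92

38.92 m


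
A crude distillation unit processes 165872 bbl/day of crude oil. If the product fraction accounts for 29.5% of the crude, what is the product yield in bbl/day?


Crude throughput = 165872 bbl/day
Fraction yield = 29.5%
yield = throughput * fraction / 100
yield = 165872 * 29.5 / 100 = 48932.24

48932.24 bbl/day


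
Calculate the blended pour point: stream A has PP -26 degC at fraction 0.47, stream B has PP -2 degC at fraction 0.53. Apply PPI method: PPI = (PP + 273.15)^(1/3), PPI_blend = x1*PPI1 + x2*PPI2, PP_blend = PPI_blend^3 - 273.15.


PPI_1 = (-26 + 273.15)^(1/3) = 6.275575
PPI_2 = (-2 + 273.15)^(1/3) = 6.472467
PPI_blend = 0.47 * 6.275575 + 0.53 * 6.472467 = 6.379928
PP_blend = 6.379928^3 - 273.15 = 259.6853 - 273.15 = -13.46

-13.46 degC


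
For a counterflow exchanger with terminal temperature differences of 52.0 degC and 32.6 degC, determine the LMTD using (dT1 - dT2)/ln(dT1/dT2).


LMTD = (dT1 - dT2) / ln(dT1/dT2)
= (52.0 - 32.6) / ln(52.0 / 32.6) = 19.4 / 0.466931 = 41.55

41.55 degC


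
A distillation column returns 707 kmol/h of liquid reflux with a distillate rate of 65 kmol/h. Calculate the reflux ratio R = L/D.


Reflux ratio definition: R = L / D (liquid returned / distillate withdrawn)
L = 707 kmol/h, D = 65 kmol/h
R = 707 / 65 = 10.88

10.88


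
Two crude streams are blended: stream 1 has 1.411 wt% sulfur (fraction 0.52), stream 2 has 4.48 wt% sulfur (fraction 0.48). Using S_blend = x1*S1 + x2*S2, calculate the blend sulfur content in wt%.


Linear sulfur blending: S_blend = x1*S1 + x2*S2
Contribution 1: 0.52 * 1.411 = 0.73372 wt%
Contribution 2: 0.48 * 4.48 = 2.1504 wt%
S_blend = 0.73372 + 2.1504 = 2.88412

2.88412 wt%


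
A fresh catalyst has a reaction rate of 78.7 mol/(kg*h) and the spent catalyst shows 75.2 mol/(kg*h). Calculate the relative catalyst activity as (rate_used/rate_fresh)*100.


Activity (%) = (rate_used / rate_fresh) * 100
rate_used = 75.2, rate_fresh = 78.7
= (75.2 / 78.7) * 100
= 0.9555 * 100 = 95.55

95.55 %


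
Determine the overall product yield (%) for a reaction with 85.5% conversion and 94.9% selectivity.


Overall yield = conversion (%) * selectivity (%) / 100
Conversion = 85.5%, Selectivity = 94.9%
Y = 85.5 * 94.9 / 100
= 81.1395 %

81.1395 %


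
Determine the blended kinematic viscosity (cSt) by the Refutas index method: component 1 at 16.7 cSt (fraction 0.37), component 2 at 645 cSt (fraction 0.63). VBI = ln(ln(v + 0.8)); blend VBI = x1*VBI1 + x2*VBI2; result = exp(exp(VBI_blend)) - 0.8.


Refutas method: VBN_i = 14.534*ln(ln(visc_i + 0.8)) + 10.975, blended linearly by mass fraction; since VBN is linear in VBI_i = ln(ln(visc_i + 0.8)) and the fractions sum to 1, blend VBI directly: visc = exp(exp(VBI_blend)) - 0.8
VBI_1 = ln(ln(16.7 + 0.8)) = 1.05159
VBI_2 = ln(ln(645 + 0.8)) = 1.86725
VBI_blend = 0.37 * 1.05159 + 0.63 * 1.86725 = 1.56546
visc_blend = exp(exp(1.56546)) - 0.8 = 118.9

118.9 cSt


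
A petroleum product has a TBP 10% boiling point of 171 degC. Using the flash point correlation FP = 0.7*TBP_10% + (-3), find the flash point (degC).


FP = 0.7 * 171 + (-3) = 116.7

116.7 degC


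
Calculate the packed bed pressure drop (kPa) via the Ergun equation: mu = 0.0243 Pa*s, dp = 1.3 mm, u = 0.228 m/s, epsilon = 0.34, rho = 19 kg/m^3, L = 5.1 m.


dp = 1.3 mm = 0.0013 m
Viscous term = 150*0.0243*0.228*(1-0.34)^2 / (0.0013^2*0.34^3) = 5450000
Inertial term = 1.75*19*0.228^2*(1-0.34) / (0.0013*0.34^3) = 22326.7
dP/L = 5450000 + 22326.7 = 5472330 Pa/m
dP = 5472330 * 5.1 / 1000 = 27910 kPa

27910 kPa


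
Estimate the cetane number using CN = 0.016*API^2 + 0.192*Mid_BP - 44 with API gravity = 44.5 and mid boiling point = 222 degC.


CN = 0.016 * 44.5^2 + 0.192 * 222 - 44
CN = 31.684 + 42.624 - 44 = 30.308

30.308


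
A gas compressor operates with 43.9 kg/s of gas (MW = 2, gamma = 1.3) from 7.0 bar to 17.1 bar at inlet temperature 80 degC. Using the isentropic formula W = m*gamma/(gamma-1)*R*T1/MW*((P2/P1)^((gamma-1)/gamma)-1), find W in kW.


Isentropic work: W = m*(gamma/(gamma-1))*(R*T1/MW)*((P2/P1)^((gamma-1)/gamma) - 1)
T1 = 80 + 273.15 = 353.15 K
Pressure ratio = 17.1 / 7.0 = 2.44286
Exponent = (1.3 - 1)/1.3 = 0.230769
(P2/P1)^exp - 1 = 2.44286^0.230769 - 1 = 0.228896
W = 43.9 * 1.3 / 0.3 * 8.314 * 353.15 / 2 * 0.228896 = 63920

63920 kW


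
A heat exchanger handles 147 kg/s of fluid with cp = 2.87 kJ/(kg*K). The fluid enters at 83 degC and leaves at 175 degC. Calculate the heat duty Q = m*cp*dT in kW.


Q = m_dot * cp * delta_T
delta_T = 175 - 83 = 92 K
Q = 147 * 2.87 * 92
= 421.89 * 92
= 38813.88 kW

38813.88 kW


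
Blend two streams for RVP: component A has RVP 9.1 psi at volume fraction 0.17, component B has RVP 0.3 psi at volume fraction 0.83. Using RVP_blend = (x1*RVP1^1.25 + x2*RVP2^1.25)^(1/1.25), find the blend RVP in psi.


Chevron index: RVP_blend = (sum xi*RVPi^1.25)^(1/1.25)
RVP^1.25 terms: 0.17 * 9.1^1.25 + 0.83 * 0.3^1.25 = 2.87118
RVP_blend = 2.87118^(1/1.25) = 2.325

2.325 psi


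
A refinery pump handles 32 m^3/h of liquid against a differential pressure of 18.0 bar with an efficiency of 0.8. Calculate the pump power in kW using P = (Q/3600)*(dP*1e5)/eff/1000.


Q = 32 / 3600 = 0.00888889 m^3/s
P = 0.00888889 * (18.0 * 1e5) / 0.8 / 1000 = 20.00

20.00 kW


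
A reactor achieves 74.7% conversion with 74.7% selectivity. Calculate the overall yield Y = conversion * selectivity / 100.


Overall yield = conversion (%) * selectivity (%) / 100
Conversion = 74.7%, Selectivity = 74.7%
Y = 74.7 * 74.7 / 100
= 55.8009 %

55.8009 %


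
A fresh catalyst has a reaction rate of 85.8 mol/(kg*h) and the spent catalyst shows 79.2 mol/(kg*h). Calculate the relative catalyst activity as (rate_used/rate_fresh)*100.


Activity (%) = (rate_used / rate_fresh) * 100
rate_used = 79.2, rate_fresh = 85.8
= (79.2 / 85.8) * 100
= 0.9231 * 100 = 92.31

92.31 %
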